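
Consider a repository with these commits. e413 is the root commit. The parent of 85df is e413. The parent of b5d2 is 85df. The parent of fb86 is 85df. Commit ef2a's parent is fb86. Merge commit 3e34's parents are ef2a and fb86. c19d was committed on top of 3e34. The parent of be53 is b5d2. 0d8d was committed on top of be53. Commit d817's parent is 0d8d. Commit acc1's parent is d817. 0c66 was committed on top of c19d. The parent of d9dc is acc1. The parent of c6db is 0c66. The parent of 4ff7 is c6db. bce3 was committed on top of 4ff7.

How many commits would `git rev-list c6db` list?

Walking parent pointers from c6db: reachable set = {0c66, 3e34, 85df, c19d, c6db, e413, ef2a, fb86}.
That is 8 commits.

8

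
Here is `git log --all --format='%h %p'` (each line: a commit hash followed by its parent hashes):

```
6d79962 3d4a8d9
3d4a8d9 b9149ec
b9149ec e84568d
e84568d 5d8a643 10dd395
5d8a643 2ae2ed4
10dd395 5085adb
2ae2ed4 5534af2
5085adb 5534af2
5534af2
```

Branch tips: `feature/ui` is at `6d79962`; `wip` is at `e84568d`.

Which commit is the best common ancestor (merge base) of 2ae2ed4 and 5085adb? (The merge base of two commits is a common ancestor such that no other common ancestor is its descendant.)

Ancestors of 2ae2ed4: {2ae2ed4, 5534af2}.
Ancestors of 5085adb: {5085adb, 5534af2}.
Common ancestors: {5534af2}.
The only common ancestor is 5534af2, so it is the merge base.

5534af2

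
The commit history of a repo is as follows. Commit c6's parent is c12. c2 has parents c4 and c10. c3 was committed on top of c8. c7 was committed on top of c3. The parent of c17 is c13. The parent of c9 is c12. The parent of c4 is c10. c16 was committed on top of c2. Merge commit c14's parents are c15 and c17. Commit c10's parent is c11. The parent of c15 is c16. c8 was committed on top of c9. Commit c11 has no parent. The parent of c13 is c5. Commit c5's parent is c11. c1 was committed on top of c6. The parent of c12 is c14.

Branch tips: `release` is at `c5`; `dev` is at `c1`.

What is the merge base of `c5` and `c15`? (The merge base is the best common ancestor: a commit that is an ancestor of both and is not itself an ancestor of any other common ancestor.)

c11

Ancestors of c5: {c11, c5}.
Ancestors of c15: {c10, c11, c15, c16, c2, c4}.
Common ancestors: {c11}.
The only common ancestor is c11, so it is the merge base.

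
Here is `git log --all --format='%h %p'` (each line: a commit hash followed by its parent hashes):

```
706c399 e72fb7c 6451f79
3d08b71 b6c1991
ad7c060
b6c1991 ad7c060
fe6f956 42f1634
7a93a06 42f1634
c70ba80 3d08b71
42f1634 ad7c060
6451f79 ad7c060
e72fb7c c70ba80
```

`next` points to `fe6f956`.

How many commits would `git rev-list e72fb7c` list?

Walking parent pointers from e72fb7c: reachable set = {3d08b71, ad7c060, b6c1991, c70ba80, e72fb7c}.
That is 5 commits.

5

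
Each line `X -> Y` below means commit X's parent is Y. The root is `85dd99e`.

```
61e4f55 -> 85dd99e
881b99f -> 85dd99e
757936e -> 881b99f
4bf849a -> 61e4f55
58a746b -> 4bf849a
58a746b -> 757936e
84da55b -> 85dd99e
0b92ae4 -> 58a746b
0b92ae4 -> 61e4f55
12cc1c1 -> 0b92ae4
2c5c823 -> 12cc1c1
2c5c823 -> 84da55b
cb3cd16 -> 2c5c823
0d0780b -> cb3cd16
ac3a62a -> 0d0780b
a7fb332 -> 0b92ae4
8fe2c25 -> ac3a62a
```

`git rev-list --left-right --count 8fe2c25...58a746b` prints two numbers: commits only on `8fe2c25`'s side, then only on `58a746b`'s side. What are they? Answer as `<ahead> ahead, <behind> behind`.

8 ahead, 0 behind

Reachable from 8fe2c25: {0b92ae4, 0d0780b, 12cc1c1, 2c5c823, 4bf849a, 58a746b, 61e4f55, 757936e, 84da55b, 85dd99e, 881b99f, 8fe2c25, ac3a62a, cb3cd16}.
Reachable from 58a746b: {4bf849a, 58a746b, 61e4f55, 757936e, 85dd99e, 881b99f}.
Only in 8fe2c25's history (ahead): {0b92ae4, 0d0780b, 12cc1c1, 2c5c823, 84da55b, 8fe2c25, ac3a62a, cb3cd16} — 8.
Only in 58a746b's history (behind): {} — 0.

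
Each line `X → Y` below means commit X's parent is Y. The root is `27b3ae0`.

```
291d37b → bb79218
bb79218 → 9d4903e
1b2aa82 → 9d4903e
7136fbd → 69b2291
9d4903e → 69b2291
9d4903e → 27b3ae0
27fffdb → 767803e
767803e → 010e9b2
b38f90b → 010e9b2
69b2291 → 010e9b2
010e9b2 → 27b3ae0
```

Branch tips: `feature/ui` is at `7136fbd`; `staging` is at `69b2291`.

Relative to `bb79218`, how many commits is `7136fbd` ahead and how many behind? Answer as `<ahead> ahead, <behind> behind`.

1 ahead, 2 behind

Reachable from 7136fbd: {010e9b2, 27b3ae0, 69b2291, 7136fbd}.
Reachable from bb79218: {010e9b2, 27b3ae0, 69b2291, 9d4903e, bb79218}.
Only in 7136fbd's history (ahead): {7136fbd} — 1.
Only in bb79218's history (behind): {9d4903e, bb79218} — 2.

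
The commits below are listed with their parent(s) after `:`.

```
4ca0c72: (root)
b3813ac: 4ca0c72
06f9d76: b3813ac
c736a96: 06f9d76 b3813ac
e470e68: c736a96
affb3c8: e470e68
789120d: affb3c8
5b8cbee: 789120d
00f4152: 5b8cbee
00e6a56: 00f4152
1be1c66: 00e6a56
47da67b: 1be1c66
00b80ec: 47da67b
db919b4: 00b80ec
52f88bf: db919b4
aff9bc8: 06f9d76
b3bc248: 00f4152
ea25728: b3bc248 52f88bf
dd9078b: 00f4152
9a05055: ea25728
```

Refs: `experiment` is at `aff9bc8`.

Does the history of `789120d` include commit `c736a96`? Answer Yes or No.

Yes

Ancestors of 789120d (commits reachable by following parents): {06f9d76, 4ca0c72, 789120d, affb3c8, b3813ac, c736a96, e470e68}.
c736a96 is in that set, so it is an ancestor of 789120d.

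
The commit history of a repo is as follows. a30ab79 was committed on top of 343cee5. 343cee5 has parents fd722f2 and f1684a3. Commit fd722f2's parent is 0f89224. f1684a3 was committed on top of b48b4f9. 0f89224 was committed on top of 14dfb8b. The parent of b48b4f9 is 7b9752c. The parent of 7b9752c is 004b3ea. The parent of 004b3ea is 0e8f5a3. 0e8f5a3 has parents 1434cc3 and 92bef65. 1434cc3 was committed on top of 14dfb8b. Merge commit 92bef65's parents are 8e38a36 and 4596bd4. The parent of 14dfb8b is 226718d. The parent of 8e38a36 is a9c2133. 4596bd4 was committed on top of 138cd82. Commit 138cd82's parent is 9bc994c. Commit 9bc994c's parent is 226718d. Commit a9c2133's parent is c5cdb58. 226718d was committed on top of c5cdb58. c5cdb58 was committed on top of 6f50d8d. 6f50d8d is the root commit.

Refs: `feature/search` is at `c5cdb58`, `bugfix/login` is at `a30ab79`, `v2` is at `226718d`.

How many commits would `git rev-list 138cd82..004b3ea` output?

Reachable from 004b3ea: {004b3ea, 0e8f5a3, 138cd82, 1434cc3, 14dfb8b, 226718d, 4596bd4, 6f50d8d, 8e38a36, 92bef65, 9bc994c, a9c2133, c5cdb58}.
Reachable from 138cd82: {138cd82, 226718d, 6f50d8d, 9bc994c, c5cdb58}.
In 004b3ea's history but not 138cd82's: {004b3ea, 0e8f5a3, 1434cc3, 14dfb8b, 4596bd4, 8e38a36, 92bef65, a9c2133} — 8 commits.

8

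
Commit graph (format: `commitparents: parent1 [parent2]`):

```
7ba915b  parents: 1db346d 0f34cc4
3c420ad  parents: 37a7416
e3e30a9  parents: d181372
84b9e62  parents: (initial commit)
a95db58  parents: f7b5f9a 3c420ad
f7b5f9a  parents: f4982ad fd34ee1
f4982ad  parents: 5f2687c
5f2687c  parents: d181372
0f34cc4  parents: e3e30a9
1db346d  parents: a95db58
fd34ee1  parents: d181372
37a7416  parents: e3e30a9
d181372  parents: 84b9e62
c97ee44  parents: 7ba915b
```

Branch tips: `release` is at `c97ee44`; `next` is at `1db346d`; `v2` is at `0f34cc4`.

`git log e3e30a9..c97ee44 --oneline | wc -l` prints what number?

11

Reachable from c97ee44: {0f34cc4, 1db346d, 37a7416, 3c420ad, 5f2687c, 7ba915b, 84b9e62, a95db58, c97ee44, d181372, e3e30a9, f4982ad, f7b5f9a, fd34ee1}.
Reachable from e3e30a9: {84b9e62, d181372, e3e30a9}.
In c97ee44's history but not e3e30a9's: {0f34cc4, 1db346d, 37a7416, 3c420ad, 5f2687c, 7ba915b, a95db58, c97ee44, f4982ad, f7b5f9a, fd34ee1} — 11 commits.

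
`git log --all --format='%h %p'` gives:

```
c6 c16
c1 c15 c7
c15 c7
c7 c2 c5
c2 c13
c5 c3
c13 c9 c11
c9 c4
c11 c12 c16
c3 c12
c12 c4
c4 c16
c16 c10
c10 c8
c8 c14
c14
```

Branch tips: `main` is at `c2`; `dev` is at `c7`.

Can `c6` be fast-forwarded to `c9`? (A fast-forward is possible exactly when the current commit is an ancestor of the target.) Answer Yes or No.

No

A fast-forward from c6 to c9 is possible iff c6 is an ancestor of c9.
Ancestors of c9: {c10, c14, c16, c4, c8, c9}.
c6 is not among them, so fast-forward is not possible.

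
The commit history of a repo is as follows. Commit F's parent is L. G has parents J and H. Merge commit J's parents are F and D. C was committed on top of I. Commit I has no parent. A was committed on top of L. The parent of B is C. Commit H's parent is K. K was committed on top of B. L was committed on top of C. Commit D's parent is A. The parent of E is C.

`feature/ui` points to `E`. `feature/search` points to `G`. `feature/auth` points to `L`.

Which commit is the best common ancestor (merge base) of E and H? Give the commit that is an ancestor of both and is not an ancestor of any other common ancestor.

Ancestors of E: {C, E, I}.
Ancestors of H: {B, C, H, I, K}.
Common ancestors: {C, I}.
Among these, C is not an ancestor of any other common ancestor — it is the merge base.

C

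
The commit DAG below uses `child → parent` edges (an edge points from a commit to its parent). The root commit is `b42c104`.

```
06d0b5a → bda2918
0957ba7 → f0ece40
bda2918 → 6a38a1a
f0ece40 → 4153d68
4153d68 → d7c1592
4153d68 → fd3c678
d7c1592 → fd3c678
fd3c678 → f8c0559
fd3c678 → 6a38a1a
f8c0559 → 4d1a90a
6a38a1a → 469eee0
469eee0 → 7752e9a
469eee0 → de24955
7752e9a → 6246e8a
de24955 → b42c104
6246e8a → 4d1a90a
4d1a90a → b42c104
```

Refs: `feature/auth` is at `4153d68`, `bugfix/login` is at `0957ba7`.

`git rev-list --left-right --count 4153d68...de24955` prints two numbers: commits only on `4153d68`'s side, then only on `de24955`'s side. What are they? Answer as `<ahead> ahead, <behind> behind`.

Reachable from 4153d68: {4153d68, 469eee0, 4d1a90a, 6246e8a, 6a38a1a, 7752e9a, b42c104, d7c1592, de24955, f8c0559, fd3c678}.
Reachable from de24955: {b42c104, de24955}.
Only in 4153d68's history (ahead): {4153d68, 469eee0, 4d1a90a, 6246e8a, 6a38a1a, 7752e9a, d7c1592, f8c0559, fd3c678} — 9.
Only in de24955's history (behind): {} — 0.

9 ahead, 0 behind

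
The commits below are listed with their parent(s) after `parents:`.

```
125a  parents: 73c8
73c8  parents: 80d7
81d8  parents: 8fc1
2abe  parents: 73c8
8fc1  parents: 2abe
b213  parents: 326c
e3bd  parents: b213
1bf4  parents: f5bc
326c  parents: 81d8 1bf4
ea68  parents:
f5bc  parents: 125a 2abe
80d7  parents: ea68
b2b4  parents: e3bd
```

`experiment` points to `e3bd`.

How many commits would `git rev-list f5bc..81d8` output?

2

Reachable from 81d8: {2abe, 73c8, 80d7, 81d8, 8fc1, ea68}.
Reachable from f5bc: {125a, 2abe, 73c8, 80d7, ea68, f5bc}.
In 81d8's history but not f5bc's: {81d8, 8fc1} — 2 commits.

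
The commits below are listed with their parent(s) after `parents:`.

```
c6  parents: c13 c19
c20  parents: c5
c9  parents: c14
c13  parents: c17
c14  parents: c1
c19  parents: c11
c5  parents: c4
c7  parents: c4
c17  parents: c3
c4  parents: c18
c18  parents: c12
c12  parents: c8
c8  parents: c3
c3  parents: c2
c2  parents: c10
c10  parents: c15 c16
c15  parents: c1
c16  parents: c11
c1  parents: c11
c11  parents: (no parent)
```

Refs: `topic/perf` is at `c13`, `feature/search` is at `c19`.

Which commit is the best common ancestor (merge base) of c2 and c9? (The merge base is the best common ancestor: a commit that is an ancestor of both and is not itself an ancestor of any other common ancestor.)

c1

Ancestors of c2: {c1, c10, c11, c15, c16, c2}.
Ancestors of c9: {c1, c11, c14, c9}.
Common ancestors: {c1, c11}.
Among these, c1 is not an ancestor of any other common ancestor — it is the merge base.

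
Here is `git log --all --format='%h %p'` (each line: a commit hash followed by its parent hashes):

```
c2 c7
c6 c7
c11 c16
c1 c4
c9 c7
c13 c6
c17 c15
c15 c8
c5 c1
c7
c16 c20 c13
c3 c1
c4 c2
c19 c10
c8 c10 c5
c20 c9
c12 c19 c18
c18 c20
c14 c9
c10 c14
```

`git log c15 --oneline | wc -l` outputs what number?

10

Walking parent pointers from c15: reachable set = {c1, c10, c14, c15, c2, c4, c5, c7, c8, c9}.
That is 10 commits.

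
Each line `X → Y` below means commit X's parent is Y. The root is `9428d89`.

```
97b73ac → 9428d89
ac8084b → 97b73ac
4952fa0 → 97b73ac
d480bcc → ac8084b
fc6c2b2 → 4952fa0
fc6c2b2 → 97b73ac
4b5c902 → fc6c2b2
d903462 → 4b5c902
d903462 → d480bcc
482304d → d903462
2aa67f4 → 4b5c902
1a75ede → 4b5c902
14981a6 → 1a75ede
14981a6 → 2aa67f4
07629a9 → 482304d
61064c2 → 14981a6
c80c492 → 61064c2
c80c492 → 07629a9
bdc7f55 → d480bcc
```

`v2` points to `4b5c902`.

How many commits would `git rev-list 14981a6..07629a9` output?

Reachable from 07629a9: {07629a9, 482304d, 4952fa0, 4b5c902, 9428d89, 97b73ac, ac8084b, d480bcc, d903462, fc6c2b2}.
Reachable from 14981a6: {14981a6, 1a75ede, 2aa67f4, 4952fa0, 4b5c902, 9428d89, 97b73ac, fc6c2b2}.
In 07629a9's history but not 14981a6's: {07629a9, 482304d, ac8084b, d480bcc, d903462} — 5 commits.

5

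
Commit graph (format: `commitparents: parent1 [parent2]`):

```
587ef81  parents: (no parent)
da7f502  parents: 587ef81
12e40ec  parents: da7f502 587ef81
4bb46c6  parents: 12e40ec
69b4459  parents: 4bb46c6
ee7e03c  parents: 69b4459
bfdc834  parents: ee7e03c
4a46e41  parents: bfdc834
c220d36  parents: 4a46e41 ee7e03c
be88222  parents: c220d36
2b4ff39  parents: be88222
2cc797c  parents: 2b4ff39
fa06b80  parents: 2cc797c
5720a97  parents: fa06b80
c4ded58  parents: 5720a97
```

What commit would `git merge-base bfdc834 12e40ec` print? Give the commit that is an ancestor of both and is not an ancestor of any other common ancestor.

12e40ec

Ancestors of bfdc834: {12e40ec, 4bb46c6, 587ef81, 69b4459, bfdc834, da7f502, ee7e03c}.
Ancestors of 12e40ec: {12e40ec, 587ef81, da7f502}.
Common ancestors: {12e40ec, 587ef81, da7f502}.
Among these, 12e40ec is not an ancestor of any other common ancestor — it is the merge base.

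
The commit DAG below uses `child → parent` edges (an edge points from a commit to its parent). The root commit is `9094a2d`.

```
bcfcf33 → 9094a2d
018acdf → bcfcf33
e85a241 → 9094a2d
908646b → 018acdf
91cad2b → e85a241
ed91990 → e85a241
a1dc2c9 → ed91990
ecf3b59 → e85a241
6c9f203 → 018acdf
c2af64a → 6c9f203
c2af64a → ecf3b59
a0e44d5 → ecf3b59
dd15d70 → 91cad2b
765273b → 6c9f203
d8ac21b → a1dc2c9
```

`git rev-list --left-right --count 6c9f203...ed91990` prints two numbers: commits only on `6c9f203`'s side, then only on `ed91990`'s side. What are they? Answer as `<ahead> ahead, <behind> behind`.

Reachable from 6c9f203: {018acdf, 6c9f203, 9094a2d, bcfcf33}.
Reachable from ed91990: {9094a2d, e85a241, ed91990}.
Only in 6c9f203's history (ahead): {018acdf, 6c9f203, bcfcf33} — 3.
Only in ed91990's history (behind): {e85a241, ed91990} — 2.

3 ahead, 2 behind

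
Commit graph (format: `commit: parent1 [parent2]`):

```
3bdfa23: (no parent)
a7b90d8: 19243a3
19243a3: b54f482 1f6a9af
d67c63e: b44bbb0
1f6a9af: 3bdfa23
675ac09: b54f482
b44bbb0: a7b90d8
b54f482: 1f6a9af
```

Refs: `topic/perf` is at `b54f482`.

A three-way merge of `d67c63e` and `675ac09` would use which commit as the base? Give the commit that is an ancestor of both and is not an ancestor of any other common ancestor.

b54f482

Ancestors of d67c63e: {19243a3, 1f6a9af, 3bdfa23, a7b90d8, b44bbb0, b54f482, d67c63e}.
Ancestors of 675ac09: {1f6a9af, 3bdfa23, 675ac09, b54f482}.
Common ancestors: {1f6a9af, 3bdfa23, b54f482}.
Among these, b54f482 is not an ancestor of any other common ancestor — it is the merge base.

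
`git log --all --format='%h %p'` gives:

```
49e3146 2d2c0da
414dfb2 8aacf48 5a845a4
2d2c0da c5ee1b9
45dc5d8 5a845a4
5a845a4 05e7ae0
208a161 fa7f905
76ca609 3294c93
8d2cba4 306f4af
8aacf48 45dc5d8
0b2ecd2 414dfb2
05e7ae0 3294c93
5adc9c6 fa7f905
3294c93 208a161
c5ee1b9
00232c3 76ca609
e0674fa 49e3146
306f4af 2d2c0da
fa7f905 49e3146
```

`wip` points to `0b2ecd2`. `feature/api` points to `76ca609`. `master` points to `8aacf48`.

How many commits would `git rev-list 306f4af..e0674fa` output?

Reachable from e0674fa: {2d2c0da, 49e3146, c5ee1b9, e0674fa}.
Reachable from 306f4af: {2d2c0da, 306f4af, c5ee1b9}.
In e0674fa's history but not 306f4af's: {49e3146, e0674fa} — 2 commits.

2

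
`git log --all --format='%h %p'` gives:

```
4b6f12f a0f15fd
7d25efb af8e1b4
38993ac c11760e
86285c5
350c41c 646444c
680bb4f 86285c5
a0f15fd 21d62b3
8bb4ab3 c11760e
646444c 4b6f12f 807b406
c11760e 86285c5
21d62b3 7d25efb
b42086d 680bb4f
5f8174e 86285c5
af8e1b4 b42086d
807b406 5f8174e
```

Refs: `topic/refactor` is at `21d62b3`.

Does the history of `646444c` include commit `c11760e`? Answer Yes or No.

Ancestors of 646444c: {21d62b3, 4b6f12f, 5f8174e, 646444c, 680bb4f, 7d25efb, 807b406, 86285c5, a0f15fd, af8e1b4, b42086d}.
c11760e is not in that set, so it is not an ancestor of 646444c.

No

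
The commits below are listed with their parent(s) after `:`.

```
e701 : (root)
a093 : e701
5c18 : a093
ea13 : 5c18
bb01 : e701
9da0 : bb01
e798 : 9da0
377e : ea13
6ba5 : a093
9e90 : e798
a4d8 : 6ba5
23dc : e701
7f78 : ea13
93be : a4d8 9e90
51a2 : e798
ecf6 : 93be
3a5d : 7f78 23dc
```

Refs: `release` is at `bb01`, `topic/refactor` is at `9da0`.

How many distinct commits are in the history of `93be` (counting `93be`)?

Walking parent pointers from 93be: reachable set = {6ba5, 93be, 9da0, 9e90, a093, a4d8, bb01, e701, e798}.
That is 9 commits.

9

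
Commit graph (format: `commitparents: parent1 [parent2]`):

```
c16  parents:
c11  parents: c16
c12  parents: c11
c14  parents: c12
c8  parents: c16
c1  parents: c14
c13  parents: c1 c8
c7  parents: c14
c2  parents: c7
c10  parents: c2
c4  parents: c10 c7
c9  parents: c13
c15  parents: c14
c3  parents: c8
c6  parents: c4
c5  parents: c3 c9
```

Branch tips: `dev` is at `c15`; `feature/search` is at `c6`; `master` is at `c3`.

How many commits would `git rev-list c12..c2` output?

3

Reachable from c2: {c11, c12, c14, c16, c2, c7}.
Reachable from c12: {c11, c12, c16}.
In c2's history but not c12's: {c14, c2, c7} — 3 commits.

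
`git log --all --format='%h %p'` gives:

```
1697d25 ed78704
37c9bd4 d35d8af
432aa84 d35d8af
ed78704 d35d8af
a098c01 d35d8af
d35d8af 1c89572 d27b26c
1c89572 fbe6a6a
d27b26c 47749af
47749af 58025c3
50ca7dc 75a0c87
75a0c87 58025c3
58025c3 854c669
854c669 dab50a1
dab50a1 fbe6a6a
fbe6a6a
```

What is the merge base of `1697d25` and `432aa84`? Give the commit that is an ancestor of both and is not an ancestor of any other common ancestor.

Ancestors of 1697d25: {1697d25, 1c89572, 47749af, 58025c3, 854c669, d27b26c, d35d8af, dab50a1, ed78704, fbe6a6a}.
Ancestors of 432aa84: {1c89572, 432aa84, 47749af, 58025c3, 854c669, d27b26c, d35d8af, dab50a1, fbe6a6a}.
Common ancestors: {1c89572, 47749af, 58025c3, 854c669, d27b26c, d35d8af, dab50a1, fbe6a6a}.
Among these, d35d8af is not an ancestor of any other common ancestor — it is the merge base.

d35d8af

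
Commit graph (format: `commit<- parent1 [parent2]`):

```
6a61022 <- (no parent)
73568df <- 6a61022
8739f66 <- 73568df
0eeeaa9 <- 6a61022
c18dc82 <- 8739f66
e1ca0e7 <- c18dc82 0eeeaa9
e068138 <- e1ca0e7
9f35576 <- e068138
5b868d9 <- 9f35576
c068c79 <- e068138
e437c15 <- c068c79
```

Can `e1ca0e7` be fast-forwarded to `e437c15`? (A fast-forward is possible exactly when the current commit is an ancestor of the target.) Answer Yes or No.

A fast-forward from e1ca0e7 to e437c15 is possible iff e1ca0e7 is an ancestor of e437c15.
Ancestors of e437c15: {0eeeaa9, 6a61022, 73568df, 8739f66, c068c79, c18dc82, e068138, e1ca0e7, e437c15}.
e1ca0e7 is among them, so fast-forward is possible.

Yes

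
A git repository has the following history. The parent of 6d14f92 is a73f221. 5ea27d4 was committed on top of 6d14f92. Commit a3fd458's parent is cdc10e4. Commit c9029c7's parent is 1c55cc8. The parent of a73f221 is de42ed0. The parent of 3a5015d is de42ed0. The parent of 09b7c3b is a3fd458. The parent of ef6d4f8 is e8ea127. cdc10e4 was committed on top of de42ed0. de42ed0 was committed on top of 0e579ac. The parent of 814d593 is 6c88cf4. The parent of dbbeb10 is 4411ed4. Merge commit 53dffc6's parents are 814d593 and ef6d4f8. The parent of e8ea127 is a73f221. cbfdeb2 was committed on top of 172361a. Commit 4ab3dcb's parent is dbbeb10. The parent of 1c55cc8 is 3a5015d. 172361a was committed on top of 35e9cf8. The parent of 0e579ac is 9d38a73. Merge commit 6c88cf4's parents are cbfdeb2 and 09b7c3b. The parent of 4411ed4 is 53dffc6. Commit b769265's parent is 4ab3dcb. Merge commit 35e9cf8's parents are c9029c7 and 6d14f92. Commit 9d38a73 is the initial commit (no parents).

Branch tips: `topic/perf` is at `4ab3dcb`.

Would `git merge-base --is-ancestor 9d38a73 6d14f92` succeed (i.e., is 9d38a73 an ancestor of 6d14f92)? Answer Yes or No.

Ancestors of 6d14f92 (commits reachable by following parents): {0e579ac, 6d14f92, 9d38a73, a73f221, de42ed0}.
9d38a73 is in that set, so it is an ancestor of 6d14f92.

Yes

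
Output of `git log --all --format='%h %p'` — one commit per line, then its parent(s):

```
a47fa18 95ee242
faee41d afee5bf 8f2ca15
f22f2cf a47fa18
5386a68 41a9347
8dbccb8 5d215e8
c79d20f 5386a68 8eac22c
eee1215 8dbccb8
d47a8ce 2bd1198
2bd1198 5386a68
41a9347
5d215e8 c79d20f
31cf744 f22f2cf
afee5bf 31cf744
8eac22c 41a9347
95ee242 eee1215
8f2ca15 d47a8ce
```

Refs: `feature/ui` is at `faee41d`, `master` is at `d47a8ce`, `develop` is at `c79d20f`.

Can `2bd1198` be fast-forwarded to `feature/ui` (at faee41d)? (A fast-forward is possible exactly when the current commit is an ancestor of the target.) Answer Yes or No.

A fast-forward from 2bd1198 to faee41d is possible iff 2bd1198 is an ancestor of faee41d.
Ancestors of faee41d: {2bd1198, 31cf744, 41a9347, 5386a68, 5d215e8, 8dbccb8, 8eac22c, 8f2ca15, 95ee242, a47fa18, afee5bf, c79d20f, d47a8ce, eee1215, f22f2cf, faee41d}.
2bd1198 is among them, so fast-forward is possible.

Yes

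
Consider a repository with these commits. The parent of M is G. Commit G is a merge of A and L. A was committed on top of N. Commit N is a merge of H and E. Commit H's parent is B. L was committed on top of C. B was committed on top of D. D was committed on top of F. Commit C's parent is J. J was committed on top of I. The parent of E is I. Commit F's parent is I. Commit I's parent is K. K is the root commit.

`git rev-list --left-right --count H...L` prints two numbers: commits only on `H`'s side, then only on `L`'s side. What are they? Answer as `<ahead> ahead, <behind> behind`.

4 ahead, 3 behind

Reachable from H: {B, D, F, H, I, K}.
Reachable from L: {C, I, J, K, L}.
Only in H's history (ahead): {B, D, F, H} — 4.
Only in L's history (behind): {C, J, L} — 3.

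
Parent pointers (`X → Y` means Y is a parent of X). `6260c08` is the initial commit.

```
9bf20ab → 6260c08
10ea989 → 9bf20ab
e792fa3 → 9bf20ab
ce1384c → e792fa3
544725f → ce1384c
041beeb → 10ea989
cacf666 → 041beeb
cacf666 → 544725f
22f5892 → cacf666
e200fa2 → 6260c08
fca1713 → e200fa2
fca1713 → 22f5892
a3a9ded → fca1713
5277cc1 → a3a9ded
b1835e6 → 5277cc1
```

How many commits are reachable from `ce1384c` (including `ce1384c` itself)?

4

Walking parent pointers from ce1384c: reachable set = {6260c08, 9bf20ab, ce1384c, e792fa3}.
That is 4 commits.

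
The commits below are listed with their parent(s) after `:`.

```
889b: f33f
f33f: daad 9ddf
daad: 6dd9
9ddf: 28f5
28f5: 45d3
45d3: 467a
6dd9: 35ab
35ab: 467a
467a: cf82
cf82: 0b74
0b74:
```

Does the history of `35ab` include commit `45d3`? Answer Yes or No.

Ancestors of 35ab: {0b74, 35ab, 467a, cf82}.
45d3 is not in that set, so it is not an ancestor of 35ab.

No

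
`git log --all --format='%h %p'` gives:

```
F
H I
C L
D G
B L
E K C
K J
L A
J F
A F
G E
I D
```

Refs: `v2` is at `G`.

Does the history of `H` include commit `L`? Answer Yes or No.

Ancestors of H (commits reachable by following parents): {A, C, D, E, F, G, H, I, J, K, L}.
L is in that set, so it is an ancestor of H.

Yes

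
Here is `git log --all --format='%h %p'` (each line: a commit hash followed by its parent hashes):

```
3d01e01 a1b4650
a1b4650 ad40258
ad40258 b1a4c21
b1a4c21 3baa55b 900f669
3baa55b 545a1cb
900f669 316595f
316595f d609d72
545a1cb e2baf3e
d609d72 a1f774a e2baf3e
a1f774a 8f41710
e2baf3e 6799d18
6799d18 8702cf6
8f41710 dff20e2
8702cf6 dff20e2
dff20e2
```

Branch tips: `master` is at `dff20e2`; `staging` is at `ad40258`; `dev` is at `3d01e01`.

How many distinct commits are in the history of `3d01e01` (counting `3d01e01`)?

15

Walking parent pointers from 3d01e01: reachable set = {316595f, 3baa55b, 3d01e01, 545a1cb, 6799d18, 8702cf6, 8f41710, 900f669, a1b4650, a1f774a, ad40258, b1a4c21, d609d72, dff20e2, e2baf3e}.
That is 15 commits.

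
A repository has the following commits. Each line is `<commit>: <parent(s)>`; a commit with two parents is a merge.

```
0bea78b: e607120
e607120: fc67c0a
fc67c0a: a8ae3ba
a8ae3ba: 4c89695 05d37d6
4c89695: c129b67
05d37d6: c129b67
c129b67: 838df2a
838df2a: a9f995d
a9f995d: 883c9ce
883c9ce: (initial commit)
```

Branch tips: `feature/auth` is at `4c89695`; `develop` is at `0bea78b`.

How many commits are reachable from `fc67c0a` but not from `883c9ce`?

Reachable from fc67c0a: {05d37d6, 4c89695, 838df2a, 883c9ce, a8ae3ba, a9f995d, c129b67, fc67c0a}.
Reachable from 883c9ce: {883c9ce}.
In fc67c0a's history but not 883c9ce's: {05d37d6, 4c89695, 838df2a, a8ae3ba, a9f995d, c129b67, fc67c0a} — 7 commits.

7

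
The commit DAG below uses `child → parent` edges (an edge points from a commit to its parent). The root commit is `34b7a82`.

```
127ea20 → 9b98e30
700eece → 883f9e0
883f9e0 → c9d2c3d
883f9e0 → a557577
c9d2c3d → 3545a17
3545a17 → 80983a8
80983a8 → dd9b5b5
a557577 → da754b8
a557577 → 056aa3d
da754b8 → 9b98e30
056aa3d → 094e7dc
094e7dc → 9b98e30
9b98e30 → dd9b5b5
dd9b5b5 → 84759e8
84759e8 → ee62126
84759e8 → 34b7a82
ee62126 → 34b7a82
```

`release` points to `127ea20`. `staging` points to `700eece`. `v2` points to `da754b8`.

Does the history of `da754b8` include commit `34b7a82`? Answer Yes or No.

Ancestors of da754b8 (commits reachable by following parents): {34b7a82, 84759e8, 9b98e30, da754b8, dd9b5b5, ee62126}.
34b7a82 is in that set, so it is an ancestor of da754b8.

Yes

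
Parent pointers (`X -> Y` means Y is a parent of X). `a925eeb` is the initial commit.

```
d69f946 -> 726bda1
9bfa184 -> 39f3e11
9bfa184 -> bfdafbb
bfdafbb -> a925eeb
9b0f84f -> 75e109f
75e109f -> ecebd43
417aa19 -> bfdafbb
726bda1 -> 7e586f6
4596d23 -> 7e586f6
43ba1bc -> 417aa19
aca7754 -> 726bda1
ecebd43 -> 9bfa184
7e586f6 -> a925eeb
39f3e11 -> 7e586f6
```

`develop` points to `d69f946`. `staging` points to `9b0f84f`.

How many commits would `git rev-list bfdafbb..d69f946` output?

Reachable from d69f946: {726bda1, 7e586f6, a925eeb, d69f946}.
Reachable from bfdafbb: {a925eeb, bfdafbb}.
In d69f946's history but not bfdafbb's: {726bda1, 7e586f6, d69f946} — 3 commits.

3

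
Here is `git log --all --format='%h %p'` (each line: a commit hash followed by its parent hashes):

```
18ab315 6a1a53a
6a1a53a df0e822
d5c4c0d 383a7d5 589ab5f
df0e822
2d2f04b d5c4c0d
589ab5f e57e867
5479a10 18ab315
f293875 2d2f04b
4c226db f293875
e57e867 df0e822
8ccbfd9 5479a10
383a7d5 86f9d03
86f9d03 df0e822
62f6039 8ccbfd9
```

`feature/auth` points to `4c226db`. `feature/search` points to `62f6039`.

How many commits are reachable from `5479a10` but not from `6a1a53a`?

2

Reachable from 5479a10: {18ab315, 5479a10, 6a1a53a, df0e822}.
Reachable from 6a1a53a: {6a1a53a, df0e822}.
In 5479a10's history but not 6a1a53a's: {18ab315, 5479a10} — 2 commits.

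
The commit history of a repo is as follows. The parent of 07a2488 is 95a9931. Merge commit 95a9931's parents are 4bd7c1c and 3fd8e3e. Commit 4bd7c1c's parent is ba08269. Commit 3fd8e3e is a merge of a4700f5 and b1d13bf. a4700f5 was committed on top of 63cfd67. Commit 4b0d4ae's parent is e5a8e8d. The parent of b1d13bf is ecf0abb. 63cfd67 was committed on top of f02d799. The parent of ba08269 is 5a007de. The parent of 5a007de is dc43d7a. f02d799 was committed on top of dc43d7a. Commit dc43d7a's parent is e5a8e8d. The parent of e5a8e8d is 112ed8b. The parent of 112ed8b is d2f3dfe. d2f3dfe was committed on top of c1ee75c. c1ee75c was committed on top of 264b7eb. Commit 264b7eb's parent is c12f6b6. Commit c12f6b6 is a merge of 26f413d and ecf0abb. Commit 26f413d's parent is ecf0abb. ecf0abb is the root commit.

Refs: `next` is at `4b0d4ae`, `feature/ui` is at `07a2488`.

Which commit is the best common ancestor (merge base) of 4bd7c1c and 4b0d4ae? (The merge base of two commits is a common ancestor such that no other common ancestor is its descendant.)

Ancestors of 4bd7c1c: {112ed8b, 264b7eb, 26f413d, 4bd7c1c, 5a007de, ba08269, c12f6b6, c1ee75c, d2f3dfe, dc43d7a, e5a8e8d, ecf0abb}.
Ancestors of 4b0d4ae: {112ed8b, 264b7eb, 26f413d, 4b0d4ae, c12f6b6, c1ee75c, d2f3dfe, e5a8e8d, ecf0abb}.
Common ancestors: {112ed8b, 264b7eb, 26f413d, c12f6b6, c1ee75c, d2f3dfe, e5a8e8d, ecf0abb}.
Among these, e5a8e8d is not an ancestor of any other common ancestor — it is the merge base.

e5a8e8d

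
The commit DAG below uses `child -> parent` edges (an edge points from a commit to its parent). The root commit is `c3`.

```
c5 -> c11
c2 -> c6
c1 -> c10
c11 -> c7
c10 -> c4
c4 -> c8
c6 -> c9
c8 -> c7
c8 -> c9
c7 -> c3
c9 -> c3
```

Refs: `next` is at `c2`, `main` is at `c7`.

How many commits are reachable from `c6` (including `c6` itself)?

3

Walking parent pointers from c6: reachable set = {c3, c6, c9}.
That is 3 commits.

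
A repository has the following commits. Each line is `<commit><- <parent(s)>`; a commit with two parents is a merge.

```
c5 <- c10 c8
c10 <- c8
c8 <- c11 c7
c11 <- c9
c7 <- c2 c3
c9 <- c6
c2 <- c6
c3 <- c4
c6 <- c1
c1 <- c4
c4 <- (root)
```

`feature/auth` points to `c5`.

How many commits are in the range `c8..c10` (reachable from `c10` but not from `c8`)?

Reachable from c10: {c1, c10, c11, c2, c3, c4, c6, c7, c8, c9}.
Reachable from c8: {c1, c11, c2, c3, c4, c6, c7, c8, c9}.
In c10's history but not c8's: {c10} — 1 commit.

1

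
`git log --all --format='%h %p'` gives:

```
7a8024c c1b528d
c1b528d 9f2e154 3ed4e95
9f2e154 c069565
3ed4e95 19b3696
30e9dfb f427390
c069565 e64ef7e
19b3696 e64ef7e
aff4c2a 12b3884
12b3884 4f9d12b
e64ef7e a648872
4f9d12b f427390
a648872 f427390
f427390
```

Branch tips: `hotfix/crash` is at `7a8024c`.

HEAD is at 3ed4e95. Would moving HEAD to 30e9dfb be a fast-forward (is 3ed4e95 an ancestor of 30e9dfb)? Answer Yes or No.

No

A fast-forward from 3ed4e95 to 30e9dfb is possible iff 3ed4e95 is an ancestor of 30e9dfb.
Ancestors of 30e9dfb: {30e9dfb, f427390}.
3ed4e95 is not among them, so fast-forward is not possible.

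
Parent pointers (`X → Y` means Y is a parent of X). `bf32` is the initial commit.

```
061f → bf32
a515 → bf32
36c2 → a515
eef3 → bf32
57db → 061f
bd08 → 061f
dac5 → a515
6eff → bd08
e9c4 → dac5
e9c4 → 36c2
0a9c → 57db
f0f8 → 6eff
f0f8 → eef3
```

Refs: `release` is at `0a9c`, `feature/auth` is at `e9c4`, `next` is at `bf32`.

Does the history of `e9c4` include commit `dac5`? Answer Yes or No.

Ancestors of e9c4 (commits reachable by following parents): {36c2, a515, bf32, dac5, e9c4}.
dac5 is in that set, so it is an ancestor of e9c4.

Yes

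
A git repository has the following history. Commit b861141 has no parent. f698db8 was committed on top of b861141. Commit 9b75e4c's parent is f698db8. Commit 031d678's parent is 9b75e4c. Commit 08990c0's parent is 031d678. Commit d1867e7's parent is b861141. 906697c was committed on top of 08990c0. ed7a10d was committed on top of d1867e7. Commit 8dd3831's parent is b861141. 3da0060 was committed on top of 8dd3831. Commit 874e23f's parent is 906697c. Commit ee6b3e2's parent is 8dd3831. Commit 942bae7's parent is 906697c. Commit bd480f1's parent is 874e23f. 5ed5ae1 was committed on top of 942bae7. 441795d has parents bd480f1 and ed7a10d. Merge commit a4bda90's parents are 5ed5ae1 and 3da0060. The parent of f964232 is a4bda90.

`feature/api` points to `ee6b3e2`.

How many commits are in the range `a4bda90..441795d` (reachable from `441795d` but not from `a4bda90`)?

5

Reachable from 441795d: {031d678, 08990c0, 441795d, 874e23f, 906697c, 9b75e4c, b861141, bd480f1, d1867e7, ed7a10d, f698db8}.
Reachable from a4bda90: {031d678, 08990c0, 3da0060, 5ed5ae1, 8dd3831, 906697c, 942bae7, 9b75e4c, a4bda90, b861141, f698db8}.
In 441795d's history but not a4bda90's: {441795d, 874e23f, bd480f1, d1867e7, ed7a10d} — 5 commits.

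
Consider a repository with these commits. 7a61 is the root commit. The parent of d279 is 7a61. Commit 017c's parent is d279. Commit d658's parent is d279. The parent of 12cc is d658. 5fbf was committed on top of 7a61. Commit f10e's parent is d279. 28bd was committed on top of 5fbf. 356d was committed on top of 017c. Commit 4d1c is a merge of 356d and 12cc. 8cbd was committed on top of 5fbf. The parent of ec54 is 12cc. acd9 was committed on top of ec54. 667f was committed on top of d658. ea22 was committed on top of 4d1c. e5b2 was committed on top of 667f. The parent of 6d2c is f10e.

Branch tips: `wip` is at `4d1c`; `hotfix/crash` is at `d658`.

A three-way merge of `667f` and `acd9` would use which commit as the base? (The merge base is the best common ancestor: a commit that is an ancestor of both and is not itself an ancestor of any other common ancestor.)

Ancestors of 667f: {667f, 7a61, d279, d658}.
Ancestors of acd9: {12cc, 7a61, acd9, d279, d658, ec54}.
Common ancestors: {7a61, d279, d658}.
Among these, d658 is not an ancestor of any other common ancestor — it is the merge base.

d658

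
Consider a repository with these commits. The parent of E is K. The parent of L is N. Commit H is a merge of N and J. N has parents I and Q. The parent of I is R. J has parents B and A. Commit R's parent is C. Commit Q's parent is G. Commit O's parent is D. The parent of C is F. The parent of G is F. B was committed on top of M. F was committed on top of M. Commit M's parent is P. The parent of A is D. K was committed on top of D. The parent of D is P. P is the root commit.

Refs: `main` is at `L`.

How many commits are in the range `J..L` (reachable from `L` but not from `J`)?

8

Reachable from L: {C, F, G, I, L, M, N, P, Q, R}.
Reachable from J: {A, B, D, J, M, P}.
In L's history but not J's: {C, F, G, I, L, N, Q, R} — 8 commits.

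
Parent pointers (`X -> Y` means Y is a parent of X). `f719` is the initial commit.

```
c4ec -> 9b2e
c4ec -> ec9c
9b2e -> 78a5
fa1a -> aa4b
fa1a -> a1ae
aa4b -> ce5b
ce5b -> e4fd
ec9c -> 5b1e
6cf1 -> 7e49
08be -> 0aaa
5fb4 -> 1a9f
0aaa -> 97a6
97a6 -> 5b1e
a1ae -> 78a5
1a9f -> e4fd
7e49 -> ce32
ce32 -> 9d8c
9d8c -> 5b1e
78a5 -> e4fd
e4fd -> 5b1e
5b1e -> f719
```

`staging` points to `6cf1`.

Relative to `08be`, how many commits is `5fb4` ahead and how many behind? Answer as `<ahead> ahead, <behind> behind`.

3 ahead, 3 behind

Reachable from 5fb4: {1a9f, 5b1e, 5fb4, e4fd, f719}.
Reachable from 08be: {08be, 0aaa, 5b1e, 97a6, f719}.
Only in 5fb4's history (ahead): {1a9f, 5fb4, e4fd} — 3.
Only in 08be's history (behind): {08be, 0aaa, 97a6} — 3.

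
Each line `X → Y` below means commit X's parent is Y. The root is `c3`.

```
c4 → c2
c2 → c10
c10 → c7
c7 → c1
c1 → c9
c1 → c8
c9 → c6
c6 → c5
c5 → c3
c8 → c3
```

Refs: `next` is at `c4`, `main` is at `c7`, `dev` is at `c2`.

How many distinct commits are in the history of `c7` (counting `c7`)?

Walking parent pointers from c7: reachable set = {c1, c3, c5, c6, c7, c8, c9}.
That is 7 commits.

7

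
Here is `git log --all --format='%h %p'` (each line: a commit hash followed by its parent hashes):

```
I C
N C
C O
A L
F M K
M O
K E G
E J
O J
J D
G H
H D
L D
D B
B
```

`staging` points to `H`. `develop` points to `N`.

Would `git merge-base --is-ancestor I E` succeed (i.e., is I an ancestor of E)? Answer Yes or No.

No

Ancestors of E: {B, D, E, J}.
I is not in that set, so it is not an ancestor of E.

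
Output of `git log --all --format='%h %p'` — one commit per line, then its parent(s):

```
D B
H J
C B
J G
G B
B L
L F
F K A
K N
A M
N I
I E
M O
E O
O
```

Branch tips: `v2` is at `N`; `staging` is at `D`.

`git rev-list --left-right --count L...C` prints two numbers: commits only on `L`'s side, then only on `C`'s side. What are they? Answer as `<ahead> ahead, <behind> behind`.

0 ahead, 2 behind

Reachable from L: {A, E, F, I, K, L, M, N, O}.
Reachable from C: {A, B, C, E, F, I, K, L, M, N, O}.
Only in L's history (ahead): {} — 0.
Only in C's history (behind): {B, C} — 2.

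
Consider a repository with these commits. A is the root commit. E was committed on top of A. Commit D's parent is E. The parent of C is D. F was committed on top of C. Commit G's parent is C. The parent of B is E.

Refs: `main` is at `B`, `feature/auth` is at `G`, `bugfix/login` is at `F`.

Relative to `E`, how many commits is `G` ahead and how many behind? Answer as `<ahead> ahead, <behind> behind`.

3 ahead, 0 behind

Reachable from G: {A, C, D, E, G}.
Reachable from E: {A, E}.
Only in G's history (ahead): {C, D, G} — 3.
Only in E's history (behind): {} — 0.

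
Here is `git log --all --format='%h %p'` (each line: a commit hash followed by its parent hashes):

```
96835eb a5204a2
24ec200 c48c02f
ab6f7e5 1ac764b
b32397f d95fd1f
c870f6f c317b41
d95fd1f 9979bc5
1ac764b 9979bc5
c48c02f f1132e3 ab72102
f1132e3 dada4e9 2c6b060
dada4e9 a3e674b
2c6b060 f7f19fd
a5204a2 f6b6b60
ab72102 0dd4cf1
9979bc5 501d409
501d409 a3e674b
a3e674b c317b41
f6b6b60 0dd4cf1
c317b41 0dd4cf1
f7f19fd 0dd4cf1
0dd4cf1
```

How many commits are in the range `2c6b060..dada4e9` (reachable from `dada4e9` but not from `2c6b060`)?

Reachable from dada4e9: {0dd4cf1, a3e674b, c317b41, dada4e9}.
Reachable from 2c6b060: {0dd4cf1, 2c6b060, f7f19fd}.
In dada4e9's history but not 2c6b060's: {a3e674b, c317b41, dada4e9} — 3 commits.

3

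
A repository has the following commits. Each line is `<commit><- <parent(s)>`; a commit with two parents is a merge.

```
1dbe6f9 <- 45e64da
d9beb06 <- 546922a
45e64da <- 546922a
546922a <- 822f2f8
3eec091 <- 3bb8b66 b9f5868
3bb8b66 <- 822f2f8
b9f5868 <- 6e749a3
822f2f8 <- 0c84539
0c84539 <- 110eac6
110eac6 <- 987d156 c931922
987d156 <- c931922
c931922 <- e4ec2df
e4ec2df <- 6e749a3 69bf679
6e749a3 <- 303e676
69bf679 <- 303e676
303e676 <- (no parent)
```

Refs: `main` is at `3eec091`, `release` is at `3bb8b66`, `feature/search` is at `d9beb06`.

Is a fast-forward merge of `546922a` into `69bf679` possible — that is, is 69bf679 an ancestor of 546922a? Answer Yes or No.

A fast-forward from 69bf679 to 546922a is possible iff 69bf679 is an ancestor of 546922a.
Ancestors of 546922a: {0c84539, 110eac6, 303e676, 546922a, 69bf679, 6e749a3, 822f2f8, 987d156, c931922, e4ec2df}.
69bf679 is among them, so fast-forward is possible.

Yes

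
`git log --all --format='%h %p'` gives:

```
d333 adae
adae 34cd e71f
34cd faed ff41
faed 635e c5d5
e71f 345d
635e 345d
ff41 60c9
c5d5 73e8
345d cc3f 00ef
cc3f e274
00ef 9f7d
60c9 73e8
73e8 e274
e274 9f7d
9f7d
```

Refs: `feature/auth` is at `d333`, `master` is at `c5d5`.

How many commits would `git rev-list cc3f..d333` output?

Reachable from d333: {00ef, 345d, 34cd, 60c9, 635e, 73e8, 9f7d, adae, c5d5, cc3f, d333, e274, e71f, faed, ff41}.
Reachable from cc3f: {9f7d, cc3f, e274}.
In d333's history but not cc3f's: {00ef, 345d, 34cd, 60c9, 635e, 73e8, adae, c5d5, d333, e71f, faed, ff41} — 12 commits.

12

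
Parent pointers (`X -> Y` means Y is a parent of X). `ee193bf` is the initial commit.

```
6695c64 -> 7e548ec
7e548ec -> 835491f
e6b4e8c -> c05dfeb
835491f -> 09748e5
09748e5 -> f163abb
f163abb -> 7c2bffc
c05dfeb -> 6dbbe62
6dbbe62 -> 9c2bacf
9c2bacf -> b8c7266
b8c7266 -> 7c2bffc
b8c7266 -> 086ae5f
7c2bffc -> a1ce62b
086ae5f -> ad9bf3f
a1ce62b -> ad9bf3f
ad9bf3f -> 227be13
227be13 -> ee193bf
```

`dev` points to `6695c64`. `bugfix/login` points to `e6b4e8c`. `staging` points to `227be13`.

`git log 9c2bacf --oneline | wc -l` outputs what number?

Walking parent pointers from 9c2bacf: reachable set = {086ae5f, 227be13, 7c2bffc, 9c2bacf, a1ce62b, ad9bf3f, b8c7266, ee193bf}.
That is 8 commits.

8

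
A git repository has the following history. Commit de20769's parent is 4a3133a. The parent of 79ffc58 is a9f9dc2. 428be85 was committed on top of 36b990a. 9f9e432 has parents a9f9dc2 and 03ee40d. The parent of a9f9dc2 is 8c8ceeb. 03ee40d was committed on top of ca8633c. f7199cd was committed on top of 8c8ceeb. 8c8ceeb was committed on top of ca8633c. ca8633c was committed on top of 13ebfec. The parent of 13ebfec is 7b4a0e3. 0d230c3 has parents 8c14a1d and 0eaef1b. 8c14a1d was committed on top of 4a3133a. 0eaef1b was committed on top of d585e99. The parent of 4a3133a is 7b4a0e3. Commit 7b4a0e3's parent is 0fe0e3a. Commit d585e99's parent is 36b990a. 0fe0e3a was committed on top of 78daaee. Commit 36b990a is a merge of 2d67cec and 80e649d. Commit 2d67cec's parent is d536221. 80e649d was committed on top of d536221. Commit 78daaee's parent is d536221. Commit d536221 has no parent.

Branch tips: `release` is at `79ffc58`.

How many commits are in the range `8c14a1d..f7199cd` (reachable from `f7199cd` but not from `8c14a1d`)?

4

Reachable from f7199cd: {0fe0e3a, 13ebfec, 78daaee, 7b4a0e3, 8c8ceeb, ca8633c, d536221, f7199cd}.
Reachable from 8c14a1d: {0fe0e3a, 4a3133a, 78daaee, 7b4a0e3, 8c14a1d, d536221}.
In f7199cd's history but not 8c14a1d's: {13ebfec, 8c8ceeb, ca8633c, f7199cd} — 4 commits.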